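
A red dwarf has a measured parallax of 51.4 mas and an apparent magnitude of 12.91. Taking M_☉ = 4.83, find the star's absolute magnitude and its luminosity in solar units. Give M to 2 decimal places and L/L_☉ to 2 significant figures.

M ≈ 11.46; L/L_☉ ≈ 2.2×10^-3

d = 1/p = 1000/51.4 mas = 19.46 pc
M = m − 5 log₁₀ d + 5 = 12.91 − 5·1.2890 + 5 = 11.465
M − M_☉ = 11.465 − 4.83 = 6.635
L/L_☉ = 10^(−0.4 × 6.635) = 2.219×10^-3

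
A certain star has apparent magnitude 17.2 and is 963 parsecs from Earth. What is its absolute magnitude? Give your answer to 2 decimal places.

M ≈ 7.28

5 log₁₀(d/10 pc) = 5 log₁₀(963.0) − 5 = 9.918
M = m − 5 log₁₀(d/10) = 17.2 − 9.918 = 7.282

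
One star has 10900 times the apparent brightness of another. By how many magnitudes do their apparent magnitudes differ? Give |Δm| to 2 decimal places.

Pogson: Δm = −2.5 log₁₀(ratio) = −2.5 log₁₀(10900) = −2.5 × 4.0374 = -10.094

|Δm| ≈ 10.09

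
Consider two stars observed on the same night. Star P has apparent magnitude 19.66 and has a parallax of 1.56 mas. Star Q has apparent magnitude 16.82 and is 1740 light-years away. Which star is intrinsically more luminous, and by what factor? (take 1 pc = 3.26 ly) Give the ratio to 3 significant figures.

Star Q is more luminous, by a factor of 9.48.

Star P: p = 1.56 mas = 1.56×10^-3″ → d = 1/p = 641.0 pc
Star P: M = m − 5 log₁₀ d + 5 = 19.66 − 5·2.8069 + 5 = 10.626
Star Q: d = 1740 ly / 3.26 = 533.7 pc
Star Q: M = m − 5 log₁₀ d + 5 = 16.82 − 5·2.7273 + 5 = 8.183
ΔM = M_P − M_Q = 10.626 − (8.183) = 2.442; smaller M is more luminous → Star Q.
L ratio = 10^(0.4 |ΔM|) = 10^0.977 = 9.482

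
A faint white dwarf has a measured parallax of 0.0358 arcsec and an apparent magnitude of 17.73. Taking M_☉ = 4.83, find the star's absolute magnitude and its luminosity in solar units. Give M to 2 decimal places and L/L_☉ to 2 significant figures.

d = 1/p = 1/0.0358″ = 27.93 pc
M = m − 5 log₁₀ d + 5 = 17.73 − 5·1.4461 + 5 = 15.499
M − M_☉ = 15.499 − 4.83 = 10.669
L/L_☉ = 10^(−0.4 × 10.669) = 5.398×10^-5

M ≈ 15.50; L/L_☉ ≈ 5.4×10^-5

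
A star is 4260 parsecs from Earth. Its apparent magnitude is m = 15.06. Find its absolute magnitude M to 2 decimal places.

5 log₁₀(d/10 pc) = 5 log₁₀(4260) − 5 = 13.147
M = m − 5 log₁₀(d/10) = 15.06 − 13.147 = 1.913

M ≈ 1.91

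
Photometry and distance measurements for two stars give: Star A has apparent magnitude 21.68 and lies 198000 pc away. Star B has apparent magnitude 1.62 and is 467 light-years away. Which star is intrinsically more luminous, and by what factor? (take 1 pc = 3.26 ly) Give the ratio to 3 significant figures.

Star B is more luminous, by a factor of 55.3.

Star A: M = m − 5 log₁₀ d + 5 = 21.68 − 5·5.2967 + 5 = 0.197
Star B: d = 467 ly / 3.26 = 143.3 pc
Star B: M = m − 5 log₁₀ d + 5 = 1.62 − 5·2.1561 + 5 = -4.160
ΔM = M_A − M_B = 0.197 − (-4.160) = 4.357; smaller M is more luminous → Star B.
L ratio = 10^(0.4 |ΔM|) = 10^1.743 = 55.32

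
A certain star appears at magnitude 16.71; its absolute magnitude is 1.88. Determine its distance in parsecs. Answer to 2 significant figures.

d ≈ 9200 pc

μ = m − M = 14.830
m − M = 5 log₁₀ d − 5
log₁₀ d = (m − M)/5 + 1 = 3.9660
d = 10^3.9660 = 9247 pc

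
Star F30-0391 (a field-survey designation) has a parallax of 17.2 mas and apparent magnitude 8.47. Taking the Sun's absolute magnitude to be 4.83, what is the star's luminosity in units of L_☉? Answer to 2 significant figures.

L/L_☉ ≈ 1.2

d = 1/p = 1000/17.2 mas = 58.14 pc
M = m − 5 log₁₀ d + 5 = 8.47 − 5·1.7645 + 5 = 4.648
M − M_☉ = 4.648 − 4.83 = -0.182
L/L_☉ = 10^(−0.4 × -0.182) = 1.183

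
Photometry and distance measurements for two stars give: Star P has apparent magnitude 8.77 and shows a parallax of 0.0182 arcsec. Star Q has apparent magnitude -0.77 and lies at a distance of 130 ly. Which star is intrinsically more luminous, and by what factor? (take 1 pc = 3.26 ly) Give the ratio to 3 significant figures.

Star Q is more luminous, by a factor of 3450.

Star P: d = 1/p = 1/0.0182″ = 54.95 pc
Star P: M = m − 5 log₁₀ d + 5 = 8.77 − 5·1.7399 + 5 = 5.070
Star Q: d = 130 ly / 3.26 = 39.88 pc
Star Q: M = m − 5 log₁₀ d + 5 = -0.77 − 5·1.6007 + 5 = -3.774
ΔM = M_P − M_Q = 5.070 − (-3.774) = 8.844; smaller M is more luminous → Star Q.
L ratio = 10^(0.4 |ΔM|) = 10^3.538 = 3448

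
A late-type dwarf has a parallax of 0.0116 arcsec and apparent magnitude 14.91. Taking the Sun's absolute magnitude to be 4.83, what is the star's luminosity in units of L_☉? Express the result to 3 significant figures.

d = 1/p = 1/0.0116″ = 86.21 pc
M = m − 5 log₁₀ d + 5 = 14.91 − 5·1.9355 + 5 = 10.232
M − M_☉ = 10.232 − 4.83 = 5.402
L/L_☉ = 10^(−0.4 × 5.402) = 6.904×10^-3

L/L_☉ ≈ 6.90×10^-3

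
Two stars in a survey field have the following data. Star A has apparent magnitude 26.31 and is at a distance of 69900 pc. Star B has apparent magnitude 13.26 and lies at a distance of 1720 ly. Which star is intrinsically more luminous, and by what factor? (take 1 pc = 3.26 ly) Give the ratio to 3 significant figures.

Star B is more luminous, by a factor of 9.46.

Star A: M = m − 5 log₁₀ d + 5 = 26.31 − 5·4.8445 + 5 = 7.088
Star B: d = 1720 ly / 3.26 = 527.6 pc
Star B: M = m − 5 log₁₀ d + 5 = 13.26 − 5·2.7223 + 5 = 4.648
ΔM = M_A − M_B = 7.088 − (4.648) = 2.439; smaller M is more luminous → Star B.
L ratio = 10^(0.4 |ΔM|) = 10^0.976 = 9.455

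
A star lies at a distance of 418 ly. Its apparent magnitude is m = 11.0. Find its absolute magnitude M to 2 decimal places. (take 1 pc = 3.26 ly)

M ≈ 5.46

d = 418 ly / 3.26 = 128.2 pc
5 log₁₀(d/10 pc) = 5 log₁₀(128.2) − 5 = 5.540
M = m − 5 log₁₀(d/10) = 11.0 − 5.540 = 5.460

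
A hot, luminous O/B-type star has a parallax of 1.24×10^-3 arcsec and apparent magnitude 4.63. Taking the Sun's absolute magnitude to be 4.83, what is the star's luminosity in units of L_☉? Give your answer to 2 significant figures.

d = 1/p = 1/1.24×10^-3″ = 806.5 pc
M = m − 5 log₁₀ d + 5 = 4.63 − 5·2.9066 + 5 = -4.903
M − M_☉ = -4.903 − 4.83 = -9.733
L/L_☉ = 10^(−0.4 × -9.733) = 7819

L/L_☉ ≈ 7800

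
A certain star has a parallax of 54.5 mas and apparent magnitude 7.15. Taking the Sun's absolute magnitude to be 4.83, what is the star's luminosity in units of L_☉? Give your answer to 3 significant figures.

d = 1/p = 1000/54.5 mas = 18.35 pc
M = m − 5 log₁₀ d + 5 = 7.15 − 5·1.2636 + 5 = 5.832
M − M_☉ = 5.832 − 4.83 = 1.002
L/L_☉ = 10^(−0.4 × 1.002) = 0.3974

L/L_☉ ≈ 0.397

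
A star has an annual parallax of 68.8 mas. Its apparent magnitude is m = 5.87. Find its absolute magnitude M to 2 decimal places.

p = 68.8 mas = 0.0688″ → d = 1/p = 14.53 pc
5 log₁₀(d/10 pc) = 5 log₁₀(14.53) − 5 = 0.812
M = m − 5 log₁₀(d/10) = 5.87 − 0.812 = 5.058

M ≈ 5.06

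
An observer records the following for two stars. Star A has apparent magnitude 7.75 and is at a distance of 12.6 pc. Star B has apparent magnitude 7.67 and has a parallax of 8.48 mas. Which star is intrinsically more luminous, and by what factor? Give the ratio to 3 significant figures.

Star A: M = m − 5 log₁₀ d + 5 = 7.75 − 5·1.1004 + 5 = 7.248
Star B: p = 8.48 mas = 8.48×10^-3″ → d = 1/p = 117.9 pc
Star B: M = m − 5 log₁₀ d + 5 = 7.67 − 5·2.0716 + 5 = 2.312
ΔM = M_A − M_B = 7.248 − (2.312) = 4.936; smaller M is more luminous → Star B.
L ratio = 10^(0.4 |ΔM|) = 10^1.974 = 94.29

Star B is more luminous, by a factor of 94.3.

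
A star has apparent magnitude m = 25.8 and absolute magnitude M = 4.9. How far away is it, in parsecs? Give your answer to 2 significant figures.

d ≈ 150000 pc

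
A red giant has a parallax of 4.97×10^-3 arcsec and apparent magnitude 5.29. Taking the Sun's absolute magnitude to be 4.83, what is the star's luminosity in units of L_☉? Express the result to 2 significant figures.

L/L_☉ ≈ 270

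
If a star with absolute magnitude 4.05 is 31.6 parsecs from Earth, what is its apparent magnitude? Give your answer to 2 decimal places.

m = M + 5 log₁₀ d − 5 = 4.05 + 5·1.4997 − 5 = 6.548

m ≈ 6.55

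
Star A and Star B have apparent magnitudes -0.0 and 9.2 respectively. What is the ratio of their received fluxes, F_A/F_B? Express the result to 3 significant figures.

Magnitude difference = -9.2
Flux ratio = 10^(−0.4 Δm) = 10^(−0.4 × -9.2) = 10^3.680 = 4786

F_A/F_B ≈ 4790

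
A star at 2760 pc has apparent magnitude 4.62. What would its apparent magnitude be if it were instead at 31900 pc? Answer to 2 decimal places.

Flux ∝ 1/d², so Δm = 5 log₁₀(d₂/d₁) = 5 log₁₀(31900/2760) = 5.314
m₂ = m₁ + Δm = 4.62 + (5.314) = 9.934

m ≈ 9.93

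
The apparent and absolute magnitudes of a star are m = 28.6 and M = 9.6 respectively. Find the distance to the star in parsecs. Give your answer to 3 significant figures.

d ≈ 63100 pc

Distance modulus: m − M = 28.6 − (9.6) = 19.000
m − M = 5 log₁₀ d − 5
log₁₀ d = (m − M)/5 + 1 = 4.8000
d = 10^4.8000 = 63100 pc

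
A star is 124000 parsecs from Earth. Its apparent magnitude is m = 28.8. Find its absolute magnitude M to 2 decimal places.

5 log₁₀(d/10 pc) = 5 log₁₀(124000) − 5 = 20.467
M = m − 5 log₁₀(d/10) = 28.8 − 20.467 = 8.333

M ≈ 8.33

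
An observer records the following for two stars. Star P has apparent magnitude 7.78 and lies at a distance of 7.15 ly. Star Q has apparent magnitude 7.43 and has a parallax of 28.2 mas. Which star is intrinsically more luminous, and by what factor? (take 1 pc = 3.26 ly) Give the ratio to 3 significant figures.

Star P: d = 7.15 ly / 3.26 = 2.193 pc
Star P: M = m − 5 log₁₀ d + 5 = 7.78 − 5·0.3411 + 5 = 11.075
Star Q: p = 28.2 mas = 0.0282″ → d = 1/p = 35.46 pc
Star Q: M = m − 5 log₁₀ d + 5 = 7.43 − 5·1.5498 + 5 = 4.681
ΔM = M_P − M_Q = 11.075 − (4.681) = 6.393; smaller M is more luminous → Star Q.
L ratio = 10^(0.4 |ΔM|) = 10^2.557 = 360.8

Star Q is more luminous, by a factor of 361.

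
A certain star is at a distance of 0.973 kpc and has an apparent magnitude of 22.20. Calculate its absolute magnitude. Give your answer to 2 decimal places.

d = 0.973 kpc = 973.0 pc
5 log₁₀(d/10 pc) = 5 log₁₀(973.0) − 5 = 9.941
M = m − 5 log₁₀(d/10) = 22.20 − 9.941 = 12.259

M ≈ 12.26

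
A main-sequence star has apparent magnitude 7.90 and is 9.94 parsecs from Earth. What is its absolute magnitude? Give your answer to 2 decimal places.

5 log₁₀(d/10 pc) = 5 log₁₀(9.940) − 5 = -0.013
M = m − 5 log₁₀(d/10) = 7.90 + 0.013 = 7.913

M ≈ 7.91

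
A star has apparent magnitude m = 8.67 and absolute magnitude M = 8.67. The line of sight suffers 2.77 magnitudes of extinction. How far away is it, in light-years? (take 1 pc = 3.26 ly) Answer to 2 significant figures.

d ≈ 9.1 ly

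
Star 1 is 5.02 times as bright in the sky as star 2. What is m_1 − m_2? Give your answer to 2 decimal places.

m_1 − m_2 ≈ -1.75

Pogson: Δm = −2.5 log₁₀(ratio) = −2.5 log₁₀(5.02) = −2.5 × 0.7007 = -1.752
Star 1 is brighter, so it has the smaller magnitude: the difference is negative.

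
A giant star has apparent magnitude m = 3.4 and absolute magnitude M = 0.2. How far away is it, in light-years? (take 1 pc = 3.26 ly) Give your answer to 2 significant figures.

d ≈ 140 ly

μ = m − M = 3.200
m − M = 5 log₁₀ d − 5
log₁₀ d = (m − M)/5 + 1 = 1.6400
d = 10^1.6400 = 43.65 pc
= 142.3 ly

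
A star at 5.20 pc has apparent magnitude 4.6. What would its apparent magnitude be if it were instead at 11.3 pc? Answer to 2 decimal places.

Flux ∝ 1/d², so Δm = 5 log₁₀(d₂/d₁) = 5 log₁₀(11.3/5.20) = 1.685
m₂ = m₁ + Δm = 4.6 + (1.685) = 6.285

m ≈ 6.29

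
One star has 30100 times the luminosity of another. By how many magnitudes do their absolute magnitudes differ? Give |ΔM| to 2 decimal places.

Pogson: ΔM = −2.5 log₁₀(ratio) = −2.5 log₁₀(30100) = −2.5 × 4.4786 = -11.196

|ΔM| ≈ 11.20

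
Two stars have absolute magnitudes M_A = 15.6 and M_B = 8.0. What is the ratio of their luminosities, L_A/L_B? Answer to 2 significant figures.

ΔM = M_A − M_B = 7.6
L_A/L_B = 10^(−0.4 ΔM) = 10^-3.040 = 9.120×10^-4

L_A/L_B ≈ 9.1×10^-4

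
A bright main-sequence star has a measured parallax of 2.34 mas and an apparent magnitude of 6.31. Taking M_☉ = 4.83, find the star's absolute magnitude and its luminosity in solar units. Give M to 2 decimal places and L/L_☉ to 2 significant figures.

d = 1/p = 1000/2.34 mas = 427.4 pc
M = m − 5 log₁₀ d + 5 = 6.31 − 5·2.6308 + 5 = -1.844
M − M_☉ = -1.844 − 4.83 = -6.674
L/L_☉ = 10^(−0.4 × -6.674) = 467.3

M ≈ -1.84; L/L_☉ ≈ 470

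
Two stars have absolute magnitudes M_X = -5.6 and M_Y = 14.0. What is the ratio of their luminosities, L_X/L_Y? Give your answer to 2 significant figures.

ΔM = M_X − M_Y = -19.6
L_X/L_Y = 10^(−0.4 ΔM) = 10^7.840 = 6.918×10^7

L_X/L_Y ≈ 6.9×10^7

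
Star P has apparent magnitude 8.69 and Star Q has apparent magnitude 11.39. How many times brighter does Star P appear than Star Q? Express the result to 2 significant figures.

12

Δm = 8.69 − (11.39) = -2.70
Flux ratio = 10^(−0.4 Δm) = 10^(−0.4 × -2.70) = 10^1.080 = 12.02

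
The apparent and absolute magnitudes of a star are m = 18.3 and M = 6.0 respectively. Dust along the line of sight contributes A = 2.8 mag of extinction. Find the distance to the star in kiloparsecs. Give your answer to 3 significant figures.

d ≈ 0.794 kpc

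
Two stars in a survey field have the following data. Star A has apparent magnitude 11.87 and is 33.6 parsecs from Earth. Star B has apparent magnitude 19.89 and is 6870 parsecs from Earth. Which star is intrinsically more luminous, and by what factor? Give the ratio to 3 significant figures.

Star A: M = m − 5 log₁₀ d + 5 = 11.87 − 5·1.5263 + 5 = 9.238
Star B: M = m − 5 log₁₀ d + 5 = 19.89 − 5·3.8370 + 5 = 5.705
ΔM = M_A − M_B = 9.238 − (5.705) = 3.533; smaller M is more luminous → Star B.
L ratio = 10^(0.4 |ΔM|) = 10^1.413 = 25.90

Star B is more luminous, by a factor of 25.9.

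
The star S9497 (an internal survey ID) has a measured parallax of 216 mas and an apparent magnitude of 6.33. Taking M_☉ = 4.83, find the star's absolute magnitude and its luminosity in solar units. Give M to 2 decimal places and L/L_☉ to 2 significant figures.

M ≈ 8.00; L/L_☉ ≈ 0.054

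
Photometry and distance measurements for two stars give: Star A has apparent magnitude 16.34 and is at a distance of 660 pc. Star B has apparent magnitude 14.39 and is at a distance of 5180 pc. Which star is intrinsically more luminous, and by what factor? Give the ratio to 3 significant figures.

Star B is more luminous, by a factor of 371.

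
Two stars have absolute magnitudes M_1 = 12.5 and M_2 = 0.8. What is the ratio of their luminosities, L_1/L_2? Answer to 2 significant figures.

L_1/L_2 ≈ 2.1×10^-5

ΔM = M_1 − M_2 = 11.7
L_1/L_2 = 10^(−0.4 ΔM) = 10^-4.680 = 2.089×10^-5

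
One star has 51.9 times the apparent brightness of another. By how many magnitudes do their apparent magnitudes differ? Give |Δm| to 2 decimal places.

Pogson: Δm = −2.5 log₁₀(ratio) = −2.5 log₁₀(51.9) = −2.5 × 1.7152 = -4.288

|Δm| ≈ 4.29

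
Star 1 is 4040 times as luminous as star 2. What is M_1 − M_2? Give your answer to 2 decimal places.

M_1 − M_2 ≈ -9.02

Pogson: ΔM = −2.5 log₁₀(ratio) = −2.5 log₁₀(4040) = −2.5 × 3.6064 = -9.016
Star 1 is brighter, so it has the smaller magnitude: the difference is negative.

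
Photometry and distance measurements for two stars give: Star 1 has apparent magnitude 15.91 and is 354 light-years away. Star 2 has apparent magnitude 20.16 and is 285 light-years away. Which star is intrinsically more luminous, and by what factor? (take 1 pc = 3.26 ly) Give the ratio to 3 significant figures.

Star 1: d = 354 ly / 3.26 = 108.6 pc
Star 1: M = m − 5 log₁₀ d + 5 = 15.91 − 5·2.0358 + 5 = 10.731
Star 2: d = 285 ly / 3.26 = 87.42 pc
Star 2: M = m − 5 log₁₀ d + 5 = 20.16 − 5·1.9416 + 5 = 15.452
ΔM = M_1 − M_2 = 10.731 − (15.452) = -4.721; smaller M is more luminous → Star 1.
L ratio = 10^(0.4 |ΔM|) = 10^1.888 = 77.32

Star 1 is more luminous, by a factor of 77.3.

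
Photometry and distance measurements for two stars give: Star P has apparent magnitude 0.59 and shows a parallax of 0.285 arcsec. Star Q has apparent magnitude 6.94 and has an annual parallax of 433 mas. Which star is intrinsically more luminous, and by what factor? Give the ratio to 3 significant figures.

Star P is more luminous, by a factor of 800.

Star P: d = 1/p = 1/0.285″ = 3.509 pc
Star P: M = m − 5 log₁₀ d + 5 = 0.59 − 5·0.5452 + 5 = 2.864
Star Q: p = 433 mas = 0.433″ → d = 1/p = 2.309 pc
Star Q: M = m − 5 log₁₀ d + 5 = 6.94 − 5·0.3635 + 5 = 10.122
ΔM = M_P − M_Q = 2.864 − (10.122) = -7.258; smaller M is more luminous → Star P.
L ratio = 10^(0.4 |ΔM|) = 10^2.903 = 800.4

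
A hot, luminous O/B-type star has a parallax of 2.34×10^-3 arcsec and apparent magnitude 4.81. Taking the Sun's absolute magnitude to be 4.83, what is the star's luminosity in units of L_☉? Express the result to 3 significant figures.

d = 1/p = 1/2.34×10^-3″ = 427.4 pc
M = m − 5 log₁₀ d + 5 = 4.81 − 5·2.6308 + 5 = -3.344
M − M_☉ = -3.344 − 4.83 = -8.174
L/L_☉ = 10^(−0.4 × -8.174) = 1860

L/L_☉ ≈ 1860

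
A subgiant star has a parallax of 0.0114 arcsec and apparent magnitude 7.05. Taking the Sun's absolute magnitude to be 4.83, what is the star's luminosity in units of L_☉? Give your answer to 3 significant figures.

L/L_☉ ≈ 9.96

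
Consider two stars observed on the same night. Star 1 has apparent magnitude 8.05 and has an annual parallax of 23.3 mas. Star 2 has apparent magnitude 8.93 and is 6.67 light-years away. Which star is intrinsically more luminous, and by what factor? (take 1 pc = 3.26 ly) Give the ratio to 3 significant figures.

Star 1: p = 23.3 mas = 0.0233″ → d = 1/p = 42.92 pc
Star 1: M = m − 5 log₁₀ d + 5 = 8.05 − 5·1.6326 + 5 = 4.887
Star 2: d = 6.67 ly / 3.26 = 2.046 pc
Star 2: M = m − 5 log₁₀ d + 5 = 8.93 − 5·0.3109 + 5 = 12.375
ΔM = M_1 − M_2 = 4.887 − (12.375) = -7.489; smaller M is more luminous → Star 1.
L ratio = 10^(0.4 |ΔM|) = 10^2.995 = 989.6

Star 1 is more luminous, by a factor of 990.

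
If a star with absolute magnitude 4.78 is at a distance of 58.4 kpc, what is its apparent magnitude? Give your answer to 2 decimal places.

m ≈ 23.61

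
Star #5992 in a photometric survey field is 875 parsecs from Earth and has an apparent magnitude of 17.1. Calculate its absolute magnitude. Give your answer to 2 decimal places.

M ≈ 7.39

5 log₁₀(d/10 pc) = 5 log₁₀(875.0) − 5 = 9.710
M = m − 5 log₁₀(d/10) = 17.1 − 9.710 = 7.390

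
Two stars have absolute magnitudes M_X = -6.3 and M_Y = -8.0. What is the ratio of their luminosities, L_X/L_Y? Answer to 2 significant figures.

L_X/L_Y ≈ 0.21

ΔM = M_X − M_Y = 1.7
L_X/L_Y = 10^(−0.4 ΔM) = 10^-0.680 = 0.2089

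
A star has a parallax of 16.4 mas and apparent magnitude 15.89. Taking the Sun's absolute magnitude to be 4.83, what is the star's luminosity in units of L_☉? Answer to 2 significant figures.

L/L_☉ ≈ 1.4×10^-3

d = 1/p = 1000/16.4 mas = 60.98 pc
M = m − 5 log₁₀ d + 5 = 15.89 − 5·1.7852 + 5 = 11.964
M − M_☉ = 11.964 − 4.83 = 7.134
L/L_☉ = 10^(−0.4 × 7.134) = 1.401×10^-3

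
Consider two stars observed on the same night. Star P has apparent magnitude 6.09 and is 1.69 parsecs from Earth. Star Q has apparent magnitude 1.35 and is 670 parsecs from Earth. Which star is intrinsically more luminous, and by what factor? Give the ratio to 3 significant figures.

Star Q is more luminous, by a factor of 1.24×10^7.

Star P: M = m − 5 log₁₀ d + 5 = 6.09 − 5·0.2279 + 5 = 9.951
Star Q: M = m − 5 log₁₀ d + 5 = 1.35 − 5·2.8261 + 5 = -7.780
ΔM = M_P − M_Q = 9.951 − (-7.780) = 17.731; smaller M is more luminous → Star Q.
L ratio = 10^(0.4 |ΔM|) = 10^7.092 = 1.237×10^7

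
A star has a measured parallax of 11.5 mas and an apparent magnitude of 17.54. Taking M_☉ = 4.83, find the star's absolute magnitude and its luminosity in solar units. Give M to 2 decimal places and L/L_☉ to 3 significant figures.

M ≈ 12.84; L/L_☉ ≈ 6.23×10^-4

d = 1/p = 1000/11.5 mas = 86.96 pc
M = m − 5 log₁₀ d + 5 = 17.54 − 5·1.9393 + 5 = 12.843
M − M_☉ = 12.843 − 4.83 = 8.013
L/L_☉ = 10^(−0.4 × 8.013) = 6.232×10^-4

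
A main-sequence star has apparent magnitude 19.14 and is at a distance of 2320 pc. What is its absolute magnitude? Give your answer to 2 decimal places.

5 log₁₀(d/10 pc) = 5 log₁₀(2320) − 5 = 11.827
M = m − 5 log₁₀(d/10) = 19.14 − 11.827 = 7.313

M ≈ 7.31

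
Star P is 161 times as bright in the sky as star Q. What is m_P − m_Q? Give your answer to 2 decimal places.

m_P − m_Q ≈ -5.52

Pogson: Δm = −2.5 log₁₀(ratio) = −2.5 log₁₀(161) = −2.5 × 2.2068 = -5.517
Star P is brighter, so it has the smaller magnitude: the difference is negative.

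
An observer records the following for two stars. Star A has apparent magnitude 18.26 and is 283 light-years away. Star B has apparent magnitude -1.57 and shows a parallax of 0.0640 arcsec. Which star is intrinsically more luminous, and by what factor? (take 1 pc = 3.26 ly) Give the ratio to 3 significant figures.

Star B is more luminous, by a factor of 2.77×10^6.

Star A: d = 283 ly / 3.26 = 86.81 pc
Star A: M = m − 5 log₁₀ d + 5 = 18.26 − 5·1.9386 + 5 = 13.567
Star B: d = 1/p = 1/0.0640″ = 15.62 pc
Star B: M = m − 5 log₁₀ d + 5 = -1.57 − 5·1.1938 + 5 = -2.539
ΔM = M_A − M_B = 13.567 − (-2.539) = 16.106; smaller M is more luminous → Star B.
L ratio = 10^(0.4 |ΔM|) = 10^6.443 = 2.770×10^6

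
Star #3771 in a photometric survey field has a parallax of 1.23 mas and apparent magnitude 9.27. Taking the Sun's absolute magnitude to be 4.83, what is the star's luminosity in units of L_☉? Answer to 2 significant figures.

d = 1/p = 1000/1.23 mas = 813.0 pc
M = m − 5 log₁₀ d + 5 = 9.27 − 5·2.9101 + 5 = -0.280
M − M_☉ = -0.280 − 4.83 = -5.110
L/L_☉ = 10^(−0.4 × -5.110) = 110.7

L/L_☉ ≈ 110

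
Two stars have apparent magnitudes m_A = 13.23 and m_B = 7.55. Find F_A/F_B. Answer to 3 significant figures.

F_A/F_B ≈ 5.35×10^-3

Magnitude difference = 5.68
Flux ratio = 10^(−0.4 Δm) = 10^(−0.4 × 5.68) = 10^-2.272 = 5.346×10^-3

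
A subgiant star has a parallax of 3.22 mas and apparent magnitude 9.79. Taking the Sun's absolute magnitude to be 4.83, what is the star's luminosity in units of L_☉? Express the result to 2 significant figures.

L/L_☉ ≈ 10

d = 1/p = 1000/3.22 mas = 310.6 pc
M = m − 5 log₁₀ d + 5 = 9.79 − 5·2.4921 + 5 = 2.329
M − M_☉ = 2.329 − 4.83 = -2.501
L/L_☉ = 10^(−0.4 × -2.501) = 10.01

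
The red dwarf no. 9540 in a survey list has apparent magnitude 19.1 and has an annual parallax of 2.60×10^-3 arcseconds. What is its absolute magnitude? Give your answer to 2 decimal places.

d = 1/p = 1/2.60×10^-3″ = 384.6 pc
5 log₁₀(d/10 pc) = 5 log₁₀(384.6) − 5 = 7.925
M = m − 5 log₁₀(d/10) = 19.1 − 7.925 = 11.175

M ≈ 11.17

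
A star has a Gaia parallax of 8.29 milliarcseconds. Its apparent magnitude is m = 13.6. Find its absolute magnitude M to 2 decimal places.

M ≈ 8.19

p = 8.29 mas = 8.29×10^-3″ → d = 1/p = 120.6 pc
5 log₁₀(d/10 pc) = 5 log₁₀(120.6) − 5 = 5.407
M = m − 5 log₁₀(d/10) = 13.6 − 5.407 = 8.193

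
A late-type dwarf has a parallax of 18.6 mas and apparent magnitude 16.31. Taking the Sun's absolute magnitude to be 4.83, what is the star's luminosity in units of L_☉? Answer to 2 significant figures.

d = 1/p = 1000/18.6 mas = 53.76 pc
M = m − 5 log₁₀ d + 5 = 16.31 − 5·1.7305 + 5 = 12.658
M − M_☉ = 12.658 − 4.83 = 7.828
L/L_☉ = 10^(−0.4 × 7.828) = 7.396×10^-4

L/L_☉ ≈ 7.4×10^-4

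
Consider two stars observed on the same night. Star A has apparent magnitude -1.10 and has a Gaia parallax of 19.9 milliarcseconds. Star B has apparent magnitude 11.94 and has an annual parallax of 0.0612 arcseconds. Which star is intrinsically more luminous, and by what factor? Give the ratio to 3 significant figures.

Star A: p = 19.9 mas = 0.0199″ → d = 1/p = 50.25 pc
Star A: M = m − 5 log₁₀ d + 5 = -1.10 − 5·1.7011 + 5 = -4.606
Star B: d = 1/p = 1/0.0612″ = 16.34 pc
Star B: M = m − 5 log₁₀ d + 5 = 11.94 − 5·1.2132 + 5 = 10.874
ΔM = M_A − M_B = -4.606 − (10.874) = -15.479; smaller M is more luminous → Star A.
L ratio = 10^(0.4 |ΔM|) = 10^6.192 = 1.555×10^6

Star A is more luminous, by a factor of 1.56×10^6.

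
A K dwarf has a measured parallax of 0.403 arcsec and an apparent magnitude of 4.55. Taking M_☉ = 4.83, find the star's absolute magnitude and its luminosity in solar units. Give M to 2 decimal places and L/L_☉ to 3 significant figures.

M ≈ 7.58; L/L_☉ ≈ 0.0797

d = 1/p = 1/0.403″ = 2.481 pc
M = m − 5 log₁₀ d + 5 = 4.55 − 5·0.3947 + 5 = 7.577
M − M_☉ = 7.577 − 4.83 = 2.747
L/L_☉ = 10^(−0.4 × 2.747) = 0.07969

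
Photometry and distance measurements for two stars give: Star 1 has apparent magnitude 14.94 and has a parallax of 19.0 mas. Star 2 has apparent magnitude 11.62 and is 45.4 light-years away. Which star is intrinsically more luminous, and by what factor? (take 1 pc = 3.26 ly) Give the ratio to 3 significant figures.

Star 1: p = 19.0 mas = 0.0190″ → d = 1/p = 52.63 pc
Star 1: M = m − 5 log₁₀ d + 5 = 14.94 − 5·1.7212 + 5 = 11.334
Star 2: d = 45.4 ly / 3.26 = 13.93 pc
Star 2: M = m − 5 log₁₀ d + 5 = 11.62 − 5·1.1438 + 5 = 10.901
ΔM = M_1 − M_2 = 11.334 − (10.901) = 0.433; smaller M is more luminous → Star 2.
L ratio = 10^(0.4 |ΔM|) = 10^0.173 = 1.490

Star 2 is more luminous, by a factor of 1.49.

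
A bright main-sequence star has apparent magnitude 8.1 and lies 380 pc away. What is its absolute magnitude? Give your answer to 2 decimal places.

M ≈ 0.20

5 log₁₀(d/10 pc) = 5 log₁₀(380.0) − 5 = 7.899
M = m − 5 log₁₀(d/10) = 8.1 − 7.899 = 0.201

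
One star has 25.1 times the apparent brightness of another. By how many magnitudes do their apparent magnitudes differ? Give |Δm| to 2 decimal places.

|Δm| ≈ 3.50

Pogson: Δm = −2.5 log₁₀(ratio) = −2.5 log₁₀(25.1) = −2.5 × 1.3997 = -3.499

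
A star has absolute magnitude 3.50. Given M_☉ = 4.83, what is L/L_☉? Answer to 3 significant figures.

M − M_☉ = 3.50 − 4.83 = -1.330
L/L_☉ = 10^(−0.4 (M − M_☉)) = 10^0.532 = 3.404

L/L_☉ ≈ 3.40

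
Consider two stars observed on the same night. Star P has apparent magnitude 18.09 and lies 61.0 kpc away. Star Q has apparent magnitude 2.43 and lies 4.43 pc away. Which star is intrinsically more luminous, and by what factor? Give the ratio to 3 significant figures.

Star P is more luminous, by a factor of 103.

Star P: d = 61.0 kpc = 61000 pc
Star P: M = m − 5 log₁₀ d + 5 = 18.09 − 5·4.7853 + 5 = -0.837
Star Q: M = m − 5 log₁₀ d + 5 = 2.43 − 5·0.6464 + 5 = 4.198
ΔM = M_P − M_Q = -0.837 − (4.198) = -5.035; smaller M is more luminous → Star P.
L ratio = 10^(0.4 |ΔM|) = 10^2.014 = 103.2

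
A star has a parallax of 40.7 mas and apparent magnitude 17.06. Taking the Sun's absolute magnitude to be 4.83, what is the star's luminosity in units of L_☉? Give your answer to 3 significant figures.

L/L_☉ ≈ 7.74×10^-5

d = 1/p = 1000/40.7 mas = 24.57 pc
M = m − 5 log₁₀ d + 5 = 17.06 − 5·1.3904 + 5 = 15.108
M − M_☉ = 15.108 − 4.83 = 10.278
L/L_☉ = 10^(−0.4 × 10.278) = 7.741×10^-5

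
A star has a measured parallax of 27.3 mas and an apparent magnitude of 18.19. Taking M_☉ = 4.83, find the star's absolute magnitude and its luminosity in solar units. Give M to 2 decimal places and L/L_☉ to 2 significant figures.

d = 1/p = 1000/27.3 mas = 36.63 pc
M = m − 5 log₁₀ d + 5 = 18.19 − 5·1.5638 + 5 = 15.371
M − M_☉ = 15.371 − 4.83 = 10.541
L/L_☉ = 10^(−0.4 × 10.541) = 6.077×10^-5

M ≈ 15.37; L/L_☉ ≈ 6.1×10^-5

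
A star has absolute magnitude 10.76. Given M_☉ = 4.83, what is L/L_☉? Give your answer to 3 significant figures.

L/L_☉ ≈ 4.25×10^-3

M − M_☉ = 10.76 − 4.83 = 5.930
L/L_☉ = 10^(−0.4 (M − M_☉)) = 10^-2.372 = 4.246×10^-3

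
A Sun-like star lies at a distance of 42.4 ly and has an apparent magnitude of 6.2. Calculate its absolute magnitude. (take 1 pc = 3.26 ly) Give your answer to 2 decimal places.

d = 42.4 ly / 3.26 = 13.01 pc
5 log₁₀(d/10 pc) = 5 log₁₀(13.01) − 5 = 0.571
M = m − 5 log₁₀(d/10) = 6.2 − 0.571 = 5.629

M ≈ 5.63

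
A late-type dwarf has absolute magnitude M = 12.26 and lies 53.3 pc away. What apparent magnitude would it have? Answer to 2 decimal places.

m ≈ 15.89

m = M + 5 log₁₀ d − 5 = 12.26 + 5·1.7267 − 5 = 15.894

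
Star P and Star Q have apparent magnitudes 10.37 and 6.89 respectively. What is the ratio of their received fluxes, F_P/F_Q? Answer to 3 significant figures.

Δm = 10.37 − (6.89) = 3.48
Flux ratio = 10^(−0.4 Δm) = 10^(−0.4 × 3.48) = 10^-1.392 = 0.04055

F_P/F_Q ≈ 0.0406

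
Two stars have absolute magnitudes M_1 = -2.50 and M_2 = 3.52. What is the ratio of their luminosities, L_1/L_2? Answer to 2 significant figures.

L_1/L_2 ≈ 260

ΔM = M_1 − M_2 = -6.02
L_1/L_2 = 10^(−0.4 ΔM) = 10^2.408 = 255.9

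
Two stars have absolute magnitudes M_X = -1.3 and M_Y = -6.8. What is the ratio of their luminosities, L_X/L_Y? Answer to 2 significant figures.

L_X/L_Y ≈ 6.3×10^-3

ΔM = M_X − M_Y = 5.5
L_X/L_Y = 10^(−0.4 ΔM) = 10^-2.200 = 6.310×10^-3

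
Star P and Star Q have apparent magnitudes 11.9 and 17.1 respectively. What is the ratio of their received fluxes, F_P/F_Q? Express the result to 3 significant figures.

Δm = 11.9 − (17.1) = -5.2
Flux ratio = 10^(−0.4 Δm) = 10^(−0.4 × -5.2) = 10^2.080 = 120.2

F_P/F_Q ≈ 120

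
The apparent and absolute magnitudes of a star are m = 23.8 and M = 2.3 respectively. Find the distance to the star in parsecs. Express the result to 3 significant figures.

d ≈ 200000 pc

Distance modulus: m − M = 23.8 − (2.3) = 21.500
m − M = 5 log₁₀ d − 5
log₁₀ d = (m − M)/5 + 1 = 5.3000
d = 10^5.3000 = 199500 pc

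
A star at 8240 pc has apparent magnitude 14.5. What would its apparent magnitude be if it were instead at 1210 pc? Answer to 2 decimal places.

Flux ∝ 1/d², so Δm = 5 log₁₀(d₂/d₁) = 5 log₁₀(1210/8240) = -4.166
m₂ = m₁ + Δm = 14.5 + (-4.166) = 10.334

m ≈ 10.33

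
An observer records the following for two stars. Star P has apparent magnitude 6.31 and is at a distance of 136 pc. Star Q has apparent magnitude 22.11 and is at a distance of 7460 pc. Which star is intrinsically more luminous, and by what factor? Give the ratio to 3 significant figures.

Star P is more luminous, by a factor of 694.

Star P: M = m − 5 log₁₀ d + 5 = 6.31 − 5·2.1335 + 5 = 0.642
Star Q: M = m − 5 log₁₀ d + 5 = 22.11 − 5·3.8727 + 5 = 7.746
ΔM = M_P − M_Q = 0.642 − (7.746) = -7.104; smaller M is more luminous → Star P.
L ratio = 10^(0.4 |ΔM|) = 10^2.842 = 694.4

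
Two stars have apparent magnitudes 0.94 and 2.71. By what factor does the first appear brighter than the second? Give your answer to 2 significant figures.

5.1

Δm = 0.94 − (2.71) = -1.77
Flux ratio = 10^(−0.4 Δm) = 10^(−0.4 × -1.77) = 10^0.708 = 5.105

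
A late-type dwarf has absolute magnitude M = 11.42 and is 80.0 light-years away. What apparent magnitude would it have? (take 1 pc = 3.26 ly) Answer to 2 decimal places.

m ≈ 13.37

d = 80.0 ly / 3.26 = 24.54 pc
m = M + 5 log₁₀ d − 5 = 11.42 + 5·1.3899 − 5 = 13.369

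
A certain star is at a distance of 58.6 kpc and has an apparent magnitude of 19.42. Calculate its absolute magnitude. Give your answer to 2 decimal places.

M ≈ 0.58

d = 58.6 kpc = 58600 pc
5 log₁₀(d/10 pc) = 5 log₁₀(58600) − 5 = 18.839
M = m − 5 log₁₀(d/10) = 19.42 − 18.839 = 0.581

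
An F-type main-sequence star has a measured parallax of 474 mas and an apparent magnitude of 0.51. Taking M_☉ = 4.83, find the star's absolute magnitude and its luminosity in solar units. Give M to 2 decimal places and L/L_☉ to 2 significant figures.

M ≈ 3.89; L/L_☉ ≈ 2.4

d = 1/p = 1000/474 mas = 2.110 pc
M = m − 5 log₁₀ d + 5 = 0.51 − 5·0.3242 + 5 = 3.889
M − M_☉ = 3.889 − 4.83 = -0.941
L/L_☉ = 10^(−0.4 × -0.941) = 2.379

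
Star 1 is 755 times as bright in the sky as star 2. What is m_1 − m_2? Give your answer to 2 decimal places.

Pogson: Δm = −2.5 log₁₀(ratio) = −2.5 log₁₀(755) = −2.5 × 2.8779 = -7.195
Star 1 is brighter, so it has the smaller magnitude: the difference is negative.

m_1 − m_2 ≈ -7.19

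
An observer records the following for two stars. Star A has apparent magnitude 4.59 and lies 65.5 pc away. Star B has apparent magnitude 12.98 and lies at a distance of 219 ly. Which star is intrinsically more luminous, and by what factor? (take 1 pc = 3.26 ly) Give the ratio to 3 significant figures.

Star A: M = m − 5 log₁₀ d + 5 = 4.59 − 5·1.8162 + 5 = 0.509
Star B: d = 219 ly / 3.26 = 67.18 pc
Star B: M = m − 5 log₁₀ d + 5 = 12.98 − 5·1.8272 + 5 = 8.844
ΔM = M_A − M_B = 0.509 − (8.844) = -8.335; smaller M is more luminous → Star A.
L ratio = 10^(0.4 |ΔM|) = 10^3.334 = 2158

Star A is more luminous, by a factor of 2160.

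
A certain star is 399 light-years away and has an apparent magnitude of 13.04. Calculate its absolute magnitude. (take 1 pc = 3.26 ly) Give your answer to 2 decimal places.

M ≈ 7.60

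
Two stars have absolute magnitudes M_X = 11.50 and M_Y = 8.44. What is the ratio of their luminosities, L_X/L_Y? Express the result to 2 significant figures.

ΔM = M_X − M_Y = 3.06
L_X/L_Y = 10^(−0.4 ΔM) = 10^-1.224 = 0.05970

L_X/L_Y ≈ 0.060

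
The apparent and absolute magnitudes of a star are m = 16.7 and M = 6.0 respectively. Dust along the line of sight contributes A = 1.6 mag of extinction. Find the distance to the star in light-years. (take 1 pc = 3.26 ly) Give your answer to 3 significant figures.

m − M = 5 log₁₀(d/10 pc) + A  ⇒  16.7 − (6.0) − 1.6 = 5 log₁₀(d/10)
9.100 = 5 log₁₀(d/10)
log₁₀ d = (m − M − A)/5 + 1 = 2.8200
d = 10^2.8200 = 660.7 pc
= 2154 ly

d ≈ 2150 ly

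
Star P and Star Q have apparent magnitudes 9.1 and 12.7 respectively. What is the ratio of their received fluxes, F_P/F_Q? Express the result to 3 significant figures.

Δm = 9.1 − (12.7) = -3.6
Flux ratio = 10^(−0.4 Δm) = 10^(−0.4 × -3.6) = 10^1.440 = 27.54

F_P/F_Q ≈ 27.5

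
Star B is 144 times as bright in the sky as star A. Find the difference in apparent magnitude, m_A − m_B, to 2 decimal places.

Pogson: Δm = −2.5 log₁₀(ratio) = −2.5 log₁₀(144) = −2.5 × 2.1584 = -5.396
Star B is brighter so has the smaller magnitude: m_A − m_B is positive.

m_A − m_B ≈ 5.40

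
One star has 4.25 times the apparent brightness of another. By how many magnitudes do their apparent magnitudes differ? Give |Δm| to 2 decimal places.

|Δm| ≈ 1.57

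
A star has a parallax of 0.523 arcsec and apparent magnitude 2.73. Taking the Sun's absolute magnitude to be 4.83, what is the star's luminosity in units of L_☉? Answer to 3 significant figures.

d = 1/p = 1/0.523″ = 1.912 pc
M = m − 5 log₁₀ d + 5 = 2.73 − 5·0.2815 + 5 = 6.323
M − M_☉ = 6.323 − 4.83 = 1.493
L/L_☉ = 10^(−0.4 × 1.493) = 0.2529

L/L_☉ ≈ 0.253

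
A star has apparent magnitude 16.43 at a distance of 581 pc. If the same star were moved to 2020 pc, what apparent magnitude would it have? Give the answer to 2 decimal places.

m ≈ 19.14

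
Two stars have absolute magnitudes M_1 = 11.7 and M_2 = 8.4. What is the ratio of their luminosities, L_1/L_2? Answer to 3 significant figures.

ΔM = M_1 − M_2 = 3.3
L_1/L_2 = 10^(−0.4 ΔM) = 10^-1.320 = 0.04786

L_1/L_2 ≈ 0.0479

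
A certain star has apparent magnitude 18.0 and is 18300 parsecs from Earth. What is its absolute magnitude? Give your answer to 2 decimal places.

5 log₁₀(d/10 pc) = 5 log₁₀(18300) − 5 = 16.312
M = m − 5 log₁₀(d/10) = 18.0 − 16.312 = 1.688

M ≈ 1.69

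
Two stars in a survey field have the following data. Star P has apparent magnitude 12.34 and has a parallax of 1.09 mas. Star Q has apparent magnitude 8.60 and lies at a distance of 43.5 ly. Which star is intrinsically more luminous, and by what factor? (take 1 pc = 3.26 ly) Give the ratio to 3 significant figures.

Star P: p = 1.09 mas = 1.09×10^-3″ → d = 1/p = 917.4 pc
Star P: M = m − 5 log₁₀ d + 5 = 12.34 − 5·2.9626 + 5 = 2.527
Star Q: d = 43.5 ly / 3.26 = 13.34 pc
Star Q: M = m − 5 log₁₀ d + 5 = 8.60 − 5·1.1253 + 5 = 7.974
ΔM = M_P − M_Q = 2.527 − (7.974) = -5.447; smaller M is more luminous → Star P.
L ratio = 10^(0.4 |ΔM|) = 10^2.179 = 150.9

Star P is more luminous, by a factor of 151.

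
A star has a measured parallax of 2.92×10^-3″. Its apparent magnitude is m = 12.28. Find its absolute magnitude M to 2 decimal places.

M ≈ 4.61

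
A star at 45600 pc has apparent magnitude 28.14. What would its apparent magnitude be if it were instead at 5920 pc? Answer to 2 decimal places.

Flux ∝ 1/d², so Δm = 5 log₁₀(d₂/d₁) = 5 log₁₀(5920/45600) = -4.433
m₂ = m₁ + Δm = 28.14 + (-4.433) = 23.707

m ≈ 23.71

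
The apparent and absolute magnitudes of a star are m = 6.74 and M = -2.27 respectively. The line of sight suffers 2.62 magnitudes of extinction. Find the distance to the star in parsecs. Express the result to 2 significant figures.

m − M = 5 log₁₀(d/10 pc) + A  ⇒  6.74 − (-2.27) − 2.62 = 5 log₁₀(d/10)
6.390 = 5 log₁₀(d/10)
log₁₀ d = (m − M − A)/5 + 1 = 2.2780
d = 10^2.2780 = 189.7 pc

d ≈ 190 pc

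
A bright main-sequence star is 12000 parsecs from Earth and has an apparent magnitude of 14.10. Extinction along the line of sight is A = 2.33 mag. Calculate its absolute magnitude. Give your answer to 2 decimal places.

M ≈ -3.63

5 log₁₀(d/10 pc) = 5 log₁₀(12000) − 5 = 15.396
M = m − 5 log₁₀(d/10) − A = 14.10 − 15.396 − 2.33 = -3.626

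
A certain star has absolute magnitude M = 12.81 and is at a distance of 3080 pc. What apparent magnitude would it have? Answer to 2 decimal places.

m = M + 5 log₁₀ d − 5 = 12.81 + 5·3.4886 − 5 = 25.253

m ≈ 25.25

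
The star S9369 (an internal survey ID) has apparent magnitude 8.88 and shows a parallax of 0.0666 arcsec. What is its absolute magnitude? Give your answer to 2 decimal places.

M ≈ 8.00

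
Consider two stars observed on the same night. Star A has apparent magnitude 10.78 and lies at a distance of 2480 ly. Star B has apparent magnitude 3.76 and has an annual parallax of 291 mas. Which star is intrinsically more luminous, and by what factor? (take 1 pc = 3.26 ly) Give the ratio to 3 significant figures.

Star A is more luminous, by a factor of 76.3.

Star A: d = 2480 ly / 3.26 = 760.7 pc
Star A: M = m − 5 log₁₀ d + 5 = 10.78 − 5·2.8812 + 5 = 1.374
Star B: p = 291 mas = 0.291″ → d = 1/p = 3.436 pc
Star B: M = m − 5 log₁₀ d + 5 = 3.76 − 5·0.5361 + 5 = 6.079
ΔM = M_A − M_B = 1.374 − (6.079) = -4.706; smaller M is more luminous → Star A.
L ratio = 10^(0.4 |ΔM|) = 10^1.882 = 76.25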